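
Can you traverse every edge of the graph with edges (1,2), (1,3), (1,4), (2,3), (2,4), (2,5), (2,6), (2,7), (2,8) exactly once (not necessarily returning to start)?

Step 1: Find the degree of each vertex:
  deg(1) = 3
  deg(2) = 7
  deg(3) = 2
  deg(4) = 2
  deg(5) = 1
  deg(6) = 1
  deg(7) = 1
  deg(8) = 1

Step 2: Count vertices with odd degree:
  Odd-degree vertices: 1, 2, 5, 6, 7, 8 (6 total)

Step 3: Apply Euler's theorem:
  - Eulerian circuit exists iff graph is connected and all vertices have even degree
  - Eulerian path exists iff graph is connected and has 0 or 2 odd-degree vertices

Graph has 6 odd-degree vertices (need 0 or 2).
Neither Eulerian path nor Eulerian circuit exists.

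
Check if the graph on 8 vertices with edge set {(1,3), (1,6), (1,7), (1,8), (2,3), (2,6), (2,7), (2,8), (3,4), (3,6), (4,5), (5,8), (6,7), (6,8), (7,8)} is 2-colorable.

Step 1: Attempt 2-coloring using BFS:
  Start at vertex 1, assign color 0
  Color vertex 3 with color 1 (neighbor of 1)
  Color vertex 6 with color 1 (neighbor of 1)
  Color vertex 7 with color 1 (neighbor of 1)
  Color vertex 8 with color 1 (neighbor of 1)
  Color vertex 2 with color 0 (neighbor of 3)
  Color vertex 4 with color 0 (neighbor of 3)

Step 2: Conflict found! Vertices 3 and 6 are adjacent but have the same color.
This means the graph contains an odd cycle.

The graph is NOT bipartite.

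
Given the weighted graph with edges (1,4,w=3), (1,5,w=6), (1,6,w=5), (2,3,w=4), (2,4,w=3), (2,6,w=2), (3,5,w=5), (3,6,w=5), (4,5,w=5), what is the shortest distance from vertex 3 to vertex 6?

Step 1: Build adjacency list with weights:
  1: 4(w=3), 5(w=6), 6(w=5)
  2: 3(w=4), 4(w=3), 6(w=2)
  3: 2(w=4), 5(w=5), 6(w=5)
  4: 1(w=3), 2(w=3), 5(w=5)
  5: 1(w=6), 3(w=5), 4(w=5)
  6: 1(w=5), 2(w=2), 3(w=5)

Step 2: Apply Dijkstra's algorithm from vertex 3:
  Visit vertex 3 (distance=0)
    Update dist[2] = 4
    Update dist[5] = 5
    Update dist[6] = 5
  Visit vertex 2 (distance=4)
    Update dist[4] = 7
  Visit vertex 5 (distance=5)
    Update dist[1] = 11
  Visit vertex 6 (distance=5)
    Update dist[1] = 10

Step 3: Shortest path: 3 -> 6
Total weight: 5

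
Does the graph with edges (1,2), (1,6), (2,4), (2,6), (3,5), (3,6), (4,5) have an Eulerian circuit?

Step 1: Find the degree of each vertex:
  deg(1) = 2
  deg(2) = 3
  deg(3) = 2
  deg(4) = 2
  deg(5) = 2
  deg(6) = 3

Step 2: Count vertices with odd degree:
  Odd-degree vertices: 2, 6 (2 total)

Step 3: Apply Euler's theorem:
  - Eulerian circuit exists iff graph is connected and all vertices have even degree
  - Eulerian path exists iff graph is connected and has 0 or 2 odd-degree vertices

Graph is connected with exactly 2 odd-degree vertices (2, 6).
Eulerian path exists (starting and ending at the odd-degree vertices), but no Eulerian circuit.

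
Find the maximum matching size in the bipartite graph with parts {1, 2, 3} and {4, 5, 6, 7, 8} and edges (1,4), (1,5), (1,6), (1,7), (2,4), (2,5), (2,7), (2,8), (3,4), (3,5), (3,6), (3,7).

Step 1: List the neighbors of each left vertex:
  1: 4, 5, 6, 7
  2: 4, 5, 7, 8
  3: 4, 5, 6, 7

Step 2: Greedily match left vertices, then look for augmenting paths:
  Match 1 -- 4
  Match 2 -- 5
  Match 3 -- 6
  No augmenting path remains.

Step 3: Verify this is maximum:
  Matching size 3 = min(|L|, |R|) = min(3, 5), which is an upper bound, so this matching is maximum.

Maximum matching: {(1,4), (2,5), (3,6)}
Size: 3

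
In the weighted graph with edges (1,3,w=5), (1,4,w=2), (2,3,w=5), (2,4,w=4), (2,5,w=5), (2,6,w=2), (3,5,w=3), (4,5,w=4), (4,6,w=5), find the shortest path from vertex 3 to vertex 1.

Step 1: Build adjacency list with weights:
  1: 3(w=5), 4(w=2)
  2: 3(w=5), 4(w=4), 5(w=5), 6(w=2)
  3: 1(w=5), 2(w=5), 5(w=3)
  4: 1(w=2), 2(w=4), 5(w=4), 6(w=5)
  5: 2(w=5), 3(w=3), 4(w=4)
  6: 2(w=2), 4(w=5)

Step 2: Apply Dijkstra's algorithm from vertex 3:
  Visit vertex 3 (distance=0)
    Update dist[1] = 5
    Update dist[2] = 5
    Update dist[5] = 3
  Visit vertex 5 (distance=3)
    Update dist[4] = 7
  Visit vertex 1 (distance=5)

Step 3: Shortest path: 3 -> 1
Total weight: 5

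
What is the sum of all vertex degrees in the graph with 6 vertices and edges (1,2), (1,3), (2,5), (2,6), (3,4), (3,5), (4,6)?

Step 1: Count edges incident to each vertex:
  deg(1) = 2 (neighbors: 2, 3)
  deg(2) = 3 (neighbors: 1, 5, 6)
  deg(3) = 3 (neighbors: 1, 4, 5)
  deg(4) = 2 (neighbors: 3, 6)
  deg(5) = 2 (neighbors: 2, 3)
  deg(6) = 2 (neighbors: 2, 4)

Step 2: Sum all degrees:
  2 + 3 + 3 + 2 + 2 + 2 = 14

Verification: sum of degrees = 2 * |E| = 2 * 7 = 14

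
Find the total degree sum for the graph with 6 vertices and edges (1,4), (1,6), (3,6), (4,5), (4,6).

Step 1: Count edges incident to each vertex:
  deg(1) = 2 (neighbors: 4, 6)
  deg(2) = 0 (neighbors: none)
  deg(3) = 1 (neighbors: 6)
  deg(4) = 3 (neighbors: 1, 5, 6)
  deg(5) = 1 (neighbors: 4)
  deg(6) = 3 (neighbors: 1, 3, 4)

Step 2: Sum all degrees:
  2 + 0 + 1 + 3 + 1 + 3 = 10

Verification: sum of degrees = 2 * |E| = 2 * 5 = 10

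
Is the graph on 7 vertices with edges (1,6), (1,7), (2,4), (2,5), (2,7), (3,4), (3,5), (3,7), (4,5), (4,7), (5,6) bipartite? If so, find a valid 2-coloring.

Step 1: Attempt 2-coloring using BFS:
  Start at vertex 1, assign color 0
  Color vertex 6 with color 1 (neighbor of 1)
  Color vertex 7 with color 1 (neighbor of 1)
  Color vertex 5 with color 0 (neighbor of 6)
  Color vertex 2 with color 0 (neighbor of 7)
  Color vertex 3 with color 0 (neighbor of 7)
  Color vertex 4 with color 0 (neighbor of 7)

Step 2: Conflict found! Vertices 5 and 2 are adjacent but have the same color.
This means the graph contains an odd cycle.

The graph is NOT bipartite.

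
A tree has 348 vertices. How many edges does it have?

A tree on n vertices always has exactly n - 1 edges.
For n = 348: edges = 348 - 1 = 347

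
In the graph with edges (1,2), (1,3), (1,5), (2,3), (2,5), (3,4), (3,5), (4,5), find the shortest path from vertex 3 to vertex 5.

Step 1: Build adjacency list:
  1: 2, 3, 5
  2: 1, 3, 5
  3: 1, 2, 4, 5
  4: 3, 5
  5: 1, 2, 3, 4

Step 2: BFS from vertex 3 to find shortest path to 5:
  vertex 1 reached at distance 1
  vertex 2 reached at distance 1
  vertex 4 reached at distance 1
  vertex 5 reached at distance 1

Step 3: Shortest path: 3 -> 5
Path length: 1 edge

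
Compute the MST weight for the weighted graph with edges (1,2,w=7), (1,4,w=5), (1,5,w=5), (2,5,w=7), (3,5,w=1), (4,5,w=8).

Apply Kruskal's algorithm (sort edges by weight, add if no cycle):

Sorted edges by weight:
  (3,5) w=1
  (1,5) w=5
  (1,4) w=5
  (1,2) w=7
  (2,5) w=7
  (4,5) w=8

Add edge (3,5) w=1 -- no cycle. Running total: 1
Add edge (1,5) w=5 -- no cycle. Running total: 6
Add edge (1,4) w=5 -- no cycle. Running total: 11
Add edge (1,2) w=7 -- no cycle. Running total: 18

MST edges: (3,5,w=1), (1,5,w=5), (1,4,w=5), (1,2,w=7)
Total MST weight: 1 + 5 + 5 + 7 = 18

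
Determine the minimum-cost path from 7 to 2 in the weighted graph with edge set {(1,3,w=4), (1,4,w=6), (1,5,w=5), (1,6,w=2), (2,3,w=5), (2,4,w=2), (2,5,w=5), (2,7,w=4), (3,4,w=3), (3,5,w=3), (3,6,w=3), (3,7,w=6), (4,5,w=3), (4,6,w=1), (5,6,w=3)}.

Step 1: Build adjacency list with weights:
  1: 3(w=4), 4(w=6), 5(w=5), 6(w=2)
  2: 3(w=5), 4(w=2), 5(w=5), 7(w=4)
  3: 1(w=4), 2(w=5), 4(w=3), 5(w=3), 6(w=3), 7(w=6)
  4: 1(w=6), 2(w=2), 3(w=3), 5(w=3), 6(w=1)
  5: 1(w=5), 2(w=5), 3(w=3), 4(w=3), 6(w=3)
  6: 1(w=2), 3(w=3), 4(w=1), 5(w=3)
  7: 2(w=4), 3(w=6)

Step 2: Apply Dijkstra's algorithm from vertex 7:
  Visit vertex 7 (distance=0)
    Update dist[2] = 4
    Update dist[3] = 6
  Visit vertex 2 (distance=4)
    Update dist[4] = 6
    Update dist[5] = 9

Step 3: Shortest path: 7 -> 2
Total weight: 4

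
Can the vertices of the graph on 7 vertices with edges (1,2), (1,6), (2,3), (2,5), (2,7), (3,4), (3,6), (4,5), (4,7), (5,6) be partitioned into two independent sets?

Step 1: Attempt 2-coloring using BFS:
  Start at vertex 1, assign color 0
  Color vertex 2 with color 1 (neighbor of 1)
  Color vertex 6 with color 1 (neighbor of 1)
  Color vertex 3 with color 0 (neighbor of 2)
  Color vertex 5 with color 0 (neighbor of 2)
  Color vertex 7 with color 0 (neighbor of 2)
  Color vertex 4 with color 1 (neighbor of 3)

Step 2: 2-coloring succeeded. No conflicts found.
  Set A (color 0): {1, 3, 5, 7}
  Set B (color 1): {2, 4, 6}

The graph is bipartite with partition {1, 3, 5, 7}, {2, 4, 6}.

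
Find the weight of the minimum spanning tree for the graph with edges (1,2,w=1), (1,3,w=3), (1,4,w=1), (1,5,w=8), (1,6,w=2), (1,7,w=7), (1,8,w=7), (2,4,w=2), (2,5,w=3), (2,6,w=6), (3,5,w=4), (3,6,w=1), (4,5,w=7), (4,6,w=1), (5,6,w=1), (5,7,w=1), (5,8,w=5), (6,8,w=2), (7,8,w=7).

Apply Kruskal's algorithm (sort edges by weight, add if no cycle):

Sorted edges by weight:
  (1,2) w=1
  (1,4) w=1
  (3,6) w=1
  (4,6) w=1
  (5,6) w=1
  (5,7) w=1
  (1,6) w=2
  (2,4) w=2
  (6,8) w=2
  (1,3) w=3
  (2,5) w=3
  (3,5) w=4
  (5,8) w=5
  (2,6) w=6
  (1,8) w=7
  (1,7) w=7
  (4,5) w=7
  (7,8) w=7
  (1,5) w=8

Add edge (1,2) w=1 -- no cycle. Running total: 1
Add edge (1,4) w=1 -- no cycle. Running total: 2
Add edge (3,6) w=1 -- no cycle. Running total: 3
Add edge (4,6) w=1 -- no cycle. Running total: 4
Add edge (5,6) w=1 -- no cycle. Running total: 5
Add edge (5,7) w=1 -- no cycle. Running total: 6
Skip edge (1,6) w=2 -- would create cycle
Skip edge (2,4) w=2 -- would create cycle
Add edge (6,8) w=2 -- no cycle. Running total: 8

MST edges: (1,2,w=1), (1,4,w=1), (3,6,w=1), (4,6,w=1), (5,6,w=1), (5,7,w=1), (6,8,w=2)
Total MST weight: 1 + 1 + 1 + 1 + 1 + 1 + 2 = 8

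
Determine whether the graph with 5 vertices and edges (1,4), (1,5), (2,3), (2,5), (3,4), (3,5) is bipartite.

Step 1: Attempt 2-coloring using BFS:
  Start at vertex 1, assign color 0
  Color vertex 4 with color 1 (neighbor of 1)
  Color vertex 5 with color 1 (neighbor of 1)
  Color vertex 3 with color 0 (neighbor of 4)
  Color vertex 2 with color 0 (neighbor of 5)

Step 2: Conflict found! Vertices 3 and 2 are adjacent but have the same color.
This means the graph contains an odd cycle.

The graph is NOT bipartite.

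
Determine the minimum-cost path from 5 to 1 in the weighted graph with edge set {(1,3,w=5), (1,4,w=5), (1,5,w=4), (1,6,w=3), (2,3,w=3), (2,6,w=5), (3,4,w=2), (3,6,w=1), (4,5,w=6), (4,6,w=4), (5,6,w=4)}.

Step 1: Build adjacency list with weights:
  1: 3(w=5), 4(w=5), 5(w=4), 6(w=3)
  2: 3(w=3), 6(w=5)
  3: 1(w=5), 2(w=3), 4(w=2), 6(w=1)
  4: 1(w=5), 3(w=2), 5(w=6), 6(w=4)
  5: 1(w=4), 4(w=6), 6(w=4)
  6: 1(w=3), 2(w=5), 3(w=1), 4(w=4), 5(w=4)

Step 2: Apply Dijkstra's algorithm from vertex 5:
  Visit vertex 5 (distance=0)
    Update dist[1] = 4
    Update dist[4] = 6
    Update dist[6] = 4
  Visit vertex 1 (distance=4)
    Update dist[3] = 9

Step 3: Shortest path: 5 -> 1
Total weight: 4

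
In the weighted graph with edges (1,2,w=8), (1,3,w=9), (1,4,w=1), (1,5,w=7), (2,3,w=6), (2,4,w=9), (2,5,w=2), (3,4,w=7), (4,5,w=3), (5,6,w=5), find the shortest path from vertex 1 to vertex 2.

Step 1: Build adjacency list with weights:
  1: 2(w=8), 3(w=9), 4(w=1), 5(w=7)
  2: 1(w=8), 3(w=6), 4(w=9), 5(w=2)
  3: 1(w=9), 2(w=6), 4(w=7)
  4: 1(w=1), 2(w=9), 3(w=7), 5(w=3)
  5: 1(w=7), 2(w=2), 4(w=3), 6(w=5)
  6: 5(w=5)

Step 2: Apply Dijkstra's algorithm from vertex 1:
  Visit vertex 1 (distance=0)
    Update dist[2] = 8
    Update dist[3] = 9
    Update dist[4] = 1
    Update dist[5] = 7
  Visit vertex 4 (distance=1)
    Update dist[3] = 8
    Update dist[5] = 4
  Visit vertex 5 (distance=4)
    Update dist[2] = 6
    Update dist[6] = 9
  Visit vertex 2 (distance=6)

Step 3: Shortest path: 1 -> 4 -> 5 -> 2
Total weight: 1 + 3 + 2 = 6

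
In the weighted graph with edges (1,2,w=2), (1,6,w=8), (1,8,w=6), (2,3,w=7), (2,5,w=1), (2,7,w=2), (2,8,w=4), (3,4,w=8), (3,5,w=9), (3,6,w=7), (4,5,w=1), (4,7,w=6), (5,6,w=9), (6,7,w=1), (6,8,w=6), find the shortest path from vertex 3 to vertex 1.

Step 1: Build adjacency list with weights:
  1: 2(w=2), 6(w=8), 8(w=6)
  2: 1(w=2), 3(w=7), 5(w=1), 7(w=2), 8(w=4)
  3: 2(w=7), 4(w=8), 5(w=9), 6(w=7)
  4: 3(w=8), 5(w=1), 7(w=6)
  5: 2(w=1), 3(w=9), 4(w=1), 6(w=9)
  6: 1(w=8), 3(w=7), 5(w=9), 7(w=1), 8(w=6)
  7: 2(w=2), 4(w=6), 6(w=1)
  8: 1(w=6), 2(w=4), 6(w=6)

Step 2: Apply Dijkstra's algorithm from vertex 3:
  Visit vertex 3 (distance=0)
    Update dist[2] = 7
    Update dist[4] = 8
    Update dist[5] = 9
    Update dist[6] = 7
  Visit vertex 2 (distance=7)
    Update dist[1] = 9
    Update dist[5] = 8
    Update dist[7] = 9
    Update dist[8] = 11
  Visit vertex 6 (distance=7)
    Update dist[7] = 8
  Visit vertex 4 (distance=8)
  Visit vertex 5 (distance=8)
  Visit vertex 7 (distance=8)
  Visit vertex 1 (distance=9)

Step 3: Shortest path: 3 -> 2 -> 1
Total weight: 7 + 2 = 9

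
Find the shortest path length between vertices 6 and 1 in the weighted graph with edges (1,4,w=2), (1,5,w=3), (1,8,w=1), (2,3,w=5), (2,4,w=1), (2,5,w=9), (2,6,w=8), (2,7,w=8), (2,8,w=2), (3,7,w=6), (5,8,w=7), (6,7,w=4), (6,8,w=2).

Step 1: Build adjacency list with weights:
  1: 4(w=2), 5(w=3), 8(w=1)
  2: 3(w=5), 4(w=1), 5(w=9), 6(w=8), 7(w=8), 8(w=2)
  3: 2(w=5), 7(w=6)
  4: 1(w=2), 2(w=1)
  5: 1(w=3), 2(w=9), 8(w=7)
  6: 2(w=8), 7(w=4), 8(w=2)
  7: 2(w=8), 3(w=6), 6(w=4)
  8: 1(w=1), 2(w=2), 5(w=7), 6(w=2)

Step 2: Apply Dijkstra's algorithm from vertex 6:
  Visit vertex 6 (distance=0)
    Update dist[2] = 8
    Update dist[7] = 4
    Update dist[8] = 2
  Visit vertex 8 (distance=2)
    Update dist[1] = 3
    Update dist[2] = 4
    Update dist[5] = 9
  Visit vertex 1 (distance=3)
    Update dist[4] = 5
    Update dist[5] = 6

Step 3: Shortest path: 6 -> 8 -> 1
Total weight: 2 + 1 = 3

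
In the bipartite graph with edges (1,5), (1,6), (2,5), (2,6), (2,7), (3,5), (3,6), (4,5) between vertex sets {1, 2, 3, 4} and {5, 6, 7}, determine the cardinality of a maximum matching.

Step 1: List the neighbors of each left vertex:
  1: 5, 6
  2: 5, 6, 7
  3: 5, 6
  4: 5

Step 2: Greedily match left vertices, then look for augmenting paths:
  Match 1 -- 5
  Match 2 -- 7
  Match 3 -- 6
  No augmenting path remains.

Step 3: Verify this is maximum:
  Matching size 3 = min(|L|, |R|) = min(4, 3), which is an upper bound, so this matching is maximum.

Maximum matching: {(1,5), (2,7), (3,6)}
Size: 3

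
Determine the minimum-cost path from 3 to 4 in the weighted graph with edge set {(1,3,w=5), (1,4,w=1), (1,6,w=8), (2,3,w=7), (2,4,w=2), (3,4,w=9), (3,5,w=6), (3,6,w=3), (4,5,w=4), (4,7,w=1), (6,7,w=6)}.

Step 1: Build adjacency list with weights:
  1: 3(w=5), 4(w=1), 6(w=8)
  2: 3(w=7), 4(w=2)
  3: 1(w=5), 2(w=7), 4(w=9), 5(w=6), 6(w=3)
  4: 1(w=1), 2(w=2), 3(w=9), 5(w=4), 7(w=1)
  5: 3(w=6), 4(w=4)
  6: 1(w=8), 3(w=3), 7(w=6)
  7: 4(w=1), 6(w=6)

Step 2: Apply Dijkstra's algorithm from vertex 3:
  Visit vertex 3 (distance=0)
    Update dist[1] = 5
    Update dist[2] = 7
    Update dist[4] = 9
    Update dist[5] = 6
    Update dist[6] = 3
  Visit vertex 6 (distance=3)
    Update dist[7] = 9
  Visit vertex 1 (distance=5)
    Update dist[4] = 6
  Visit vertex 4 (distance=6)
    Update dist[7] = 7

Step 3: Shortest path: 3 -> 1 -> 4
Total weight: 5 + 1 = 6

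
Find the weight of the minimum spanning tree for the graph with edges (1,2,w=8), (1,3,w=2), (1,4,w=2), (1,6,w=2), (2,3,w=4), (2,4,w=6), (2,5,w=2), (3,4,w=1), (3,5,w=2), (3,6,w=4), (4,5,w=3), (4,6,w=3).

Apply Kruskal's algorithm (sort edges by weight, add if no cycle):

Sorted edges by weight:
  (3,4) w=1
  (1,4) w=2
  (1,3) w=2
  (1,6) w=2
  (2,5) w=2
  (3,5) w=2
  (4,6) w=3
  (4,5) w=3
  (2,3) w=4
  (3,6) w=4
  (2,4) w=6
  (1,2) w=8

Add edge (3,4) w=1 -- no cycle. Running total: 1
Add edge (1,4) w=2 -- no cycle. Running total: 3
Skip edge (1,3) w=2 -- would create cycle
Add edge (1,6) w=2 -- no cycle. Running total: 5
Add edge (2,5) w=2 -- no cycle. Running total: 7
Add edge (3,5) w=2 -- no cycle. Running total: 9

MST edges: (3,4,w=1), (1,4,w=2), (1,6,w=2), (2,5,w=2), (3,5,w=2)
Total MST weight: 1 + 2 + 2 + 2 + 2 = 9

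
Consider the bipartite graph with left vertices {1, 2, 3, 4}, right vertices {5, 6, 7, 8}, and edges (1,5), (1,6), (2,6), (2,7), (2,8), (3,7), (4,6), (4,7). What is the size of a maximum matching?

Step 1: List the neighbors of each left vertex:
  1: 5, 6
  2: 6, 7, 8
  3: 7
  4: 6, 7

Step 2: Greedily match left vertices, then look for augmenting paths:
  Match 1 -- 5
  Match 2 -- 8
  Match 3 -- 7
  Match 4 -- 6
  No augmenting path remains.

Step 3: Verify this is maximum:
  Matching size 4 = min(|L|, |R|) = min(4, 4), which is an upper bound, so this matching is maximum.

Maximum matching: {(1,5), (2,8), (3,7), (4,6)}
Size: 4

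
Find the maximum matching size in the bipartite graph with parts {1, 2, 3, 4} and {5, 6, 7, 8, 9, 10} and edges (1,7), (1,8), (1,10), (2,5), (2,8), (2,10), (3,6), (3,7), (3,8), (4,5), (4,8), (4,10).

Step 1: List the neighbors of each left vertex:
  1: 7, 8, 10
  2: 5, 8, 10
  3: 6, 7, 8
  4: 5, 8, 10

Step 2: Greedily match left vertices, then look for augmenting paths:
  Match 1 -- 7
  Match 2 -- 5
  Match 3 -- 6
  Match 4 -- 8
  No augmenting path remains.

Step 3: Verify this is maximum:
  Matching size 4 = min(|L|, |R|) = min(4, 6), which is an upper bound, so this matching is maximum.

Maximum matching: {(1,7), (2,5), (3,6), (4,8)}
Size: 4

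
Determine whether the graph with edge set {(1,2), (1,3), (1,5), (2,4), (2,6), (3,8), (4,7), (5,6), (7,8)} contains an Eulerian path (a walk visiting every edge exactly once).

Step 1: Find the degree of each vertex:
  deg(1) = 3
  deg(2) = 3
  deg(3) = 2
  deg(4) = 2
  deg(5) = 2
  deg(6) = 2
  deg(7) = 2
  deg(8) = 2

Step 2: Count vertices with odd degree:
  Odd-degree vertices: 1, 2 (2 total)

Step 3: Apply Euler's theorem:
  - Eulerian circuit exists iff graph is connected and all vertices have even degree
  - Eulerian path exists iff graph is connected and has 0 or 2 odd-degree vertices

Graph is connected with exactly 2 odd-degree vertices (1, 2).
Eulerian path exists (starting and ending at the odd-degree vertices), but no Eulerian circuit.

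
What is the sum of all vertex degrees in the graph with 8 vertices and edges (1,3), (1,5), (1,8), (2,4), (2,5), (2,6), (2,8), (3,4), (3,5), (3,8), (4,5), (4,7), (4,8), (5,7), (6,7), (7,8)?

Step 1: Count edges incident to each vertex:
  deg(1) = 3 (neighbors: 3, 5, 8)
  deg(2) = 4 (neighbors: 4, 5, 6, 8)
  deg(3) = 4 (neighbors: 1, 4, 5, 8)
  deg(4) = 5 (neighbors: 2, 3, 5, 7, 8)
  deg(5) = 5 (neighbors: 1, 2, 3, 4, 7)
  deg(6) = 2 (neighbors: 2, 7)
  deg(7) = 4 (neighbors: 4, 5, 6, 8)
  deg(8) = 5 (neighbors: 1, 2, 3, 4, 7)

Step 2: Sum all degrees:
  3 + 4 + 4 + 5 + 5 + 2 + 4 + 5 = 32

Verification: sum of degrees = 2 * |E| = 2 * 16 = 32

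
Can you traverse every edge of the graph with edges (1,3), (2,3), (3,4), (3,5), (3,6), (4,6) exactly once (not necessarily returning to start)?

Step 1: Find the degree of each vertex:
  deg(1) = 1
  deg(2) = 1
  deg(3) = 5
  deg(4) = 2
  deg(5) = 1
  deg(6) = 2

Step 2: Count vertices with odd degree:
  Odd-degree vertices: 1, 2, 3, 5 (4 total)

Step 3: Apply Euler's theorem:
  - Eulerian circuit exists iff graph is connected and all vertices have even degree
  - Eulerian path exists iff graph is connected and has 0 or 2 odd-degree vertices

Graph has 4 odd-degree vertices (need 0 or 2).
Neither Eulerian path nor Eulerian circuit exists.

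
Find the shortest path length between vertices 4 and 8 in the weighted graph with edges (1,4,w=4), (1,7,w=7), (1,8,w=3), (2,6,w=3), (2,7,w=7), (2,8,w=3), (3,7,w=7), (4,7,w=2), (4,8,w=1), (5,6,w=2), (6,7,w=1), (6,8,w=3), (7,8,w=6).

Step 1: Build adjacency list with weights:
  1: 4(w=4), 7(w=7), 8(w=3)
  2: 6(w=3), 7(w=7), 8(w=3)
  3: 7(w=7)
  4: 1(w=4), 7(w=2), 8(w=1)
  5: 6(w=2)
  6: 2(w=3), 5(w=2), 7(w=1), 8(w=3)
  7: 1(w=7), 2(w=7), 3(w=7), 4(w=2), 6(w=1), 8(w=6)
  8: 1(w=3), 2(w=3), 4(w=1), 6(w=3), 7(w=6)

Step 2: Apply Dijkstra's algorithm from vertex 4:
  Visit vertex 4 (distance=0)
    Update dist[1] = 4
    Update dist[7] = 2
    Update dist[8] = 1
  Visit vertex 8 (distance=1)
    Update dist[2] = 4
    Update dist[6] = 4

Step 3: Shortest path: 4 -> 8
Total weight: 1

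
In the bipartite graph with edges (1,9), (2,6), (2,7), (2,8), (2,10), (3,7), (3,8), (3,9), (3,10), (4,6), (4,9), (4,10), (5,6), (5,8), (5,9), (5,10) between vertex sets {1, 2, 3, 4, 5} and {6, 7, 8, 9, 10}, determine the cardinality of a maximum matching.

Step 1: List the neighbors of each left vertex:
  1: 9
  2: 6, 7, 8, 10
  3: 7, 8, 9, 10
  4: 6, 9, 10
  5: 6, 8, 9, 10

Step 2: Greedily match left vertices, then look for augmenting paths:
  Match 1 -- 9
  Match 2 -- 6
  Match 3 -- 7
  Match 4 -- 10
  Match 5 -- 8
  No augmenting path remains.

Step 3: Verify this is maximum:
  Matching size 5 = min(|L|, |R|) = min(5, 5), which is an upper bound, so this matching is maximum.

Maximum matching: {(1,9), (2,6), (3,7), (4,10), (5,8)}
Size: 5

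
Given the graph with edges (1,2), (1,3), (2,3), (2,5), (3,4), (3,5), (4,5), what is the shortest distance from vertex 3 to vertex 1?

Step 1: Build adjacency list:
  1: 2, 3
  2: 1, 3, 5
  3: 1, 2, 4, 5
  4: 3, 5
  5: 2, 3, 4

Step 2: BFS from vertex 3 to find shortest path to 1:
  vertex 1 reached at distance 1

Step 3: Shortest path: 3 -> 1
Path length: 1 edge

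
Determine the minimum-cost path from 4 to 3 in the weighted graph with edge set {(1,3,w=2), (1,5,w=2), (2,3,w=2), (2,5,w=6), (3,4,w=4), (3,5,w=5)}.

Step 1: Build adjacency list with weights:
  1: 3(w=2), 5(w=2)
  2: 3(w=2), 5(w=6)
  3: 1(w=2), 2(w=2), 4(w=4), 5(w=5)
  4: 3(w=4)
  5: 1(w=2), 2(w=6), 3(w=5)

Step 2: Apply Dijkstra's algorithm from vertex 4:
  Visit vertex 4 (distance=0)
    Update dist[3] = 4
  Visit vertex 3 (distance=4)
    Update dist[1] = 6
    Update dist[2] = 6
    Update dist[5] = 9

Step 3: Shortest path: 4 -> 3
Total weight: 4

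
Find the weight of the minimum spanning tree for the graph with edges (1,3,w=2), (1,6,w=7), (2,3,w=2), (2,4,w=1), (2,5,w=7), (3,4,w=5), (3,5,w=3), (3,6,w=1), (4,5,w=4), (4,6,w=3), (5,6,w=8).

Apply Kruskal's algorithm (sort edges by weight, add if no cycle):

Sorted edges by weight:
  (2,4) w=1
  (3,6) w=1
  (1,3) w=2
  (2,3) w=2
  (3,5) w=3
  (4,6) w=3
  (4,5) w=4
  (3,4) w=5
  (1,6) w=7
  (2,5) w=7
  (5,6) w=8

Add edge (2,4) w=1 -- no cycle. Running total: 1
Add edge (3,6) w=1 -- no cycle. Running total: 2
Add edge (1,3) w=2 -- no cycle. Running total: 4
Add edge (2,3) w=2 -- no cycle. Running total: 6
Add edge (3,5) w=3 -- no cycle. Running total: 9

MST edges: (2,4,w=1), (3,6,w=1), (1,3,w=2), (2,3,w=2), (3,5,w=3)
Total MST weight: 1 + 1 + 2 + 2 + 3 = 9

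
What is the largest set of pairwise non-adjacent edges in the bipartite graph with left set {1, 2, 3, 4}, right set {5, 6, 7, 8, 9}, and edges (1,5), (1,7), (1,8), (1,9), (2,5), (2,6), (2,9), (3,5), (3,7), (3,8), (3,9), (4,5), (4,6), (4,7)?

Step 1: List the neighbors of each left vertex:
  1: 5, 7, 8, 9
  2: 5, 6, 9
  3: 5, 7, 8, 9
  4: 5, 6, 7

Step 2: Greedily match left vertices, then look for augmenting paths:
  Match 1 -- 8
  Match 2 -- 6
  Match 3 -- 7
  Match 4 -- 5
  No augmenting path remains.

Step 3: Verify this is maximum:
  Matching size 4 = min(|L|, |R|) = min(4, 5), which is an upper bound, so this matching is maximum.

Maximum matching: {(1,8), (2,6), (3,7), (4,5)}
Size: 4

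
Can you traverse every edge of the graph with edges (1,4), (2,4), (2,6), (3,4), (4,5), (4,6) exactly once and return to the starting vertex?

Step 1: Find the degree of each vertex:
  deg(1) = 1
  deg(2) = 2
  deg(3) = 1
  deg(4) = 5
  deg(5) = 1
  deg(6) = 2

Step 2: Count vertices with odd degree:
  Odd-degree vertices: 1, 3, 4, 5 (4 total)

Step 3: Apply Euler's theorem:
  - Eulerian circuit exists iff graph is connected and all vertices have even degree
  - Eulerian path exists iff graph is connected and has 0 or 2 odd-degree vertices

Graph has 4 odd-degree vertices (need 0 or 2).
Neither Eulerian path nor Eulerian circuit exists.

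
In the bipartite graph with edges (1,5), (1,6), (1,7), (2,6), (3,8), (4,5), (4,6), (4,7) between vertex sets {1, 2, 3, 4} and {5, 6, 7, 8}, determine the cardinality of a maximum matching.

Step 1: List the neighbors of each left vertex:
  1: 5, 6, 7
  2: 6
  3: 8
  4: 5, 6, 7

Step 2: Greedily match left vertices, then look for augmenting paths:
  Match 1 -- 5
  Match 2 -- 6
  Match 3 -- 8
  Match 4 -- 7
  No augmenting path remains.

Step 3: Verify this is maximum:
  Matching size 4 = min(|L|, |R|) = min(4, 4), which is an upper bound, so this matching is maximum.

Maximum matching: {(1,5), (2,6), (3,8), (4,7)}
Size: 4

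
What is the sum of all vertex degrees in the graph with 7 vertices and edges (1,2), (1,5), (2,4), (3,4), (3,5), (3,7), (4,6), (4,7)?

Step 1: Count edges incident to each vertex:
  deg(1) = 2 (neighbors: 2, 5)
  deg(2) = 2 (neighbors: 1, 4)
  deg(3) = 3 (neighbors: 4, 5, 7)
  deg(4) = 4 (neighbors: 2, 3, 6, 7)
  deg(5) = 2 (neighbors: 1, 3)
  deg(6) = 1 (neighbors: 4)
  deg(7) = 2 (neighbors: 3, 4)

Step 2: Sum all degrees:
  2 + 2 + 3 + 4 + 2 + 1 + 2 = 16

Verification: sum of degrees = 2 * |E| = 2 * 8 = 16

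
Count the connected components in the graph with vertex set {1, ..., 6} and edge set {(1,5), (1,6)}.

Step 1: Build adjacency list from edges:
  1: 5, 6
  2: (none)
  3: (none)
  4: (none)
  5: 1
  6: 1

Step 2: Run BFS/DFS from vertex 1:
  Visited: {1, 5, 6}
  Reached 3 of 6 vertices

Step 3: Only 3 of 6 vertices reached. Graph is disconnected.
Connected components: {1, 5, 6}, {2}, {3}, {4}
Number of connected components: 4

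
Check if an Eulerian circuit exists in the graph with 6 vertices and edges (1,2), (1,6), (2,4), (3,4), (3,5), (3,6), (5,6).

Step 1: Find the degree of each vertex:
  deg(1) = 2
  deg(2) = 2
  deg(3) = 3
  deg(4) = 2
  deg(5) = 2
  deg(6) = 3

Step 2: Count vertices with odd degree:
  Odd-degree vertices: 3, 6 (2 total)

Step 3: Apply Euler's theorem:
  - Eulerian circuit exists iff graph is connected and all vertices have even degree
  - Eulerian path exists iff graph is connected and has 0 or 2 odd-degree vertices

Graph is connected with exactly 2 odd-degree vertices (3, 6).
Eulerian path exists (starting and ending at the odd-degree vertices), but no Eulerian circuit.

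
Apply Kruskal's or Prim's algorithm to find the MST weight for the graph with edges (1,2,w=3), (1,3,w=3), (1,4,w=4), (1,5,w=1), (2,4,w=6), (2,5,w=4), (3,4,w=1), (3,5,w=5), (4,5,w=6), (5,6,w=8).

Apply Kruskal's algorithm (sort edges by weight, add if no cycle):

Sorted edges by weight:
  (1,5) w=1
  (3,4) w=1
  (1,2) w=3
  (1,3) w=3
  (1,4) w=4
  (2,5) w=4
  (3,5) w=5
  (2,4) w=6
  (4,5) w=6
  (5,6) w=8

Add edge (1,5) w=1 -- no cycle. Running total: 1
Add edge (3,4) w=1 -- no cycle. Running total: 2
Add edge (1,2) w=3 -- no cycle. Running total: 5
Add edge (1,3) w=3 -- no cycle. Running total: 8
Skip edge (1,4) w=4 -- would create cycle
Skip edge (2,5) w=4 -- would create cycle
Skip edge (3,5) w=5 -- would create cycle
Skip edge (2,4) w=6 -- would create cycle
Skip edge (4,5) w=6 -- would create cycle
Add edge (5,6) w=8 -- no cycle. Running total: 16

MST edges: (1,5,w=1), (3,4,w=1), (1,2,w=3), (1,3,w=3), (5,6,w=8)
Total MST weight: 1 + 1 + 3 + 3 + 8 = 16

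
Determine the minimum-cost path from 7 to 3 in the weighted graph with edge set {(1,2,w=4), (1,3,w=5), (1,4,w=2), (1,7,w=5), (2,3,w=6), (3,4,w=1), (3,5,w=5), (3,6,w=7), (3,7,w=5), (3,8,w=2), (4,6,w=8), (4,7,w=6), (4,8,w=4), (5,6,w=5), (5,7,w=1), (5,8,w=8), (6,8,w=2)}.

Step 1: Build adjacency list with weights:
  1: 2(w=4), 3(w=5), 4(w=2), 7(w=5)
  2: 1(w=4), 3(w=6)
  3: 1(w=5), 2(w=6), 4(w=1), 5(w=5), 6(w=7), 7(w=5), 8(w=2)
  4: 1(w=2), 3(w=1), 6(w=8), 7(w=6), 8(w=4)
  5: 3(w=5), 6(w=5), 7(w=1), 8(w=8)
  6: 3(w=7), 4(w=8), 5(w=5), 8(w=2)
  7: 1(w=5), 3(w=5), 4(w=6), 5(w=1)
  8: 3(w=2), 4(w=4), 5(w=8), 6(w=2)

Step 2: Apply Dijkstra's algorithm from vertex 7:
  Visit vertex 7 (distance=0)
    Update dist[1] = 5
    Update dist[3] = 5
    Update dist[4] = 6
    Update dist[5] = 1
  Visit vertex 5 (distance=1)
    Update dist[6] = 6
    Update dist[8] = 9
  Visit vertex 1 (distance=5)
    Update dist[2] = 9
  Visit vertex 3 (distance=5)
    Update dist[8] = 7

Step 3: Shortest path: 7 -> 3
Total weight: 5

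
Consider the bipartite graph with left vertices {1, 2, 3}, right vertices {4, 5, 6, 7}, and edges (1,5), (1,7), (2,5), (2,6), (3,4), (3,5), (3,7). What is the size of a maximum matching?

Step 1: List the neighbors of each left vertex:
  1: 5, 7
  2: 5, 6
  3: 4, 5, 7

Step 2: Greedily match left vertices, then look for augmenting paths:
  Match 1 -- 5
  Match 2 -- 6
  Match 3 -- 4
  No augmenting path remains.

Step 3: Verify this is maximum:
  Matching size 3 = min(|L|, |R|) = min(3, 4), which is an upper bound, so this matching is maximum.

Maximum matching: {(1,5), (2,6), (3,4)}
Size: 3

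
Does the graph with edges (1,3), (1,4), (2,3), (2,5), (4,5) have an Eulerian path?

Step 1: Find the degree of each vertex:
  deg(1) = 2
  deg(2) = 2
  deg(3) = 2
  deg(4) = 2
  deg(5) = 2

Step 2: Count vertices with odd degree:
  All vertices have even degree (0 odd-degree vertices)

Step 3: Apply Euler's theorem:
  - Eulerian circuit exists iff graph is connected and all vertices have even degree
  - Eulerian path exists iff graph is connected and has 0 or 2 odd-degree vertices

Graph is connected with 0 odd-degree vertices.
Both Eulerian circuit and Eulerian path exist.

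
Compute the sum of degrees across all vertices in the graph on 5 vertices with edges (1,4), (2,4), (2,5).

Step 1: Count edges incident to each vertex:
  deg(1) = 1 (neighbors: 4)
  deg(2) = 2 (neighbors: 4, 5)
  deg(3) = 0 (neighbors: none)
  deg(4) = 2 (neighbors: 1, 2)
  deg(5) = 1 (neighbors: 2)

Step 2: Sum all degrees:
  1 + 2 + 0 + 2 + 1 = 6

Verification: sum of degrees = 2 * |E| = 2 * 3 = 6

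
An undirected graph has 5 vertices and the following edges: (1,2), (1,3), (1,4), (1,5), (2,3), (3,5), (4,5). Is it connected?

Step 1: Build adjacency list from edges:
  1: 2, 3, 4, 5
  2: 1, 3
  3: 1, 2, 5
  4: 1, 5
  5: 1, 3, 4

Step 2: Run BFS/DFS from vertex 1:
  Visited: {1, 2, 3, 4, 5}
  Reached 5 of 5 vertices

Step 3: All 5 vertices reached from vertex 1, so the graph is connected.
Answer: Yes, the graph is connected.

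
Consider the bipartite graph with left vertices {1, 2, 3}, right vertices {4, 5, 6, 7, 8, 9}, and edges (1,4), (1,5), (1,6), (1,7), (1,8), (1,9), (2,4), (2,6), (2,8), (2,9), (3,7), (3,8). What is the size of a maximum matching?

Step 1: List the neighbors of each left vertex:
  1: 4, 5, 6, 7, 8, 9
  2: 4, 6, 8, 9
  3: 7, 8

Step 2: Greedily match left vertices, then look for augmenting paths:
  Match 1 -- 4
  Match 2 -- 6
  Match 3 -- 7
  No augmenting path remains.

Step 3: Verify this is maximum:
  Matching size 3 = min(|L|, |R|) = min(3, 6), which is an upper bound, so this matching is maximum.

Maximum matching: {(1,4), (2,6), (3,7)}
Size: 3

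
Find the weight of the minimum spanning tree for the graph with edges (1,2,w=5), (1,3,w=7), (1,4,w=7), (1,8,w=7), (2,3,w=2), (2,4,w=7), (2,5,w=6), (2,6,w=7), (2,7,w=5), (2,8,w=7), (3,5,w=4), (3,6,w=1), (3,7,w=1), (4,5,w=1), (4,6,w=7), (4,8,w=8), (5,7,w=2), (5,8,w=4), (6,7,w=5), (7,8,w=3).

Apply Kruskal's algorithm (sort edges by weight, add if no cycle):

Sorted edges by weight:
  (3,7) w=1
  (3,6) w=1
  (4,5) w=1
  (2,3) w=2
  (5,7) w=2
  (7,8) w=3
  (3,5) w=4
  (5,8) w=4
  (1,2) w=5
  (2,7) w=5
  (6,7) w=5
  (2,5) w=6
  (1,3) w=7
  (1,4) w=7
  (1,8) w=7
  (2,6) w=7
  (2,4) w=7
  (2,8) w=7
  (4,6) w=7
  (4,8) w=8

Add edge (3,7) w=1 -- no cycle. Running total: 1
Add edge (3,6) w=1 -- no cycle. Running total: 2
Add edge (4,5) w=1 -- no cycle. Running total: 3
Add edge (2,3) w=2 -- no cycle. Running total: 5
Add edge (5,7) w=2 -- no cycle. Running total: 7
Add edge (7,8) w=3 -- no cycle. Running total: 10
Skip edge (3,5) w=4 -- would create cycle
Skip edge (5,8) w=4 -- would create cycle
Add edge (1,2) w=5 -- no cycle. Running total: 15

MST edges: (3,7,w=1), (3,6,w=1), (4,5,w=1), (2,3,w=2), (5,7,w=2), (7,8,w=3), (1,2,w=5)
Total MST weight: 1 + 1 + 1 + 2 + 2 + 3 + 5 = 15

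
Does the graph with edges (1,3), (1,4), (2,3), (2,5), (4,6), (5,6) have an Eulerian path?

Step 1: Find the degree of each vertex:
  deg(1) = 2
  deg(2) = 2
  deg(3) = 2
  deg(4) = 2
  deg(5) = 2
  deg(6) = 2

Step 2: Count vertices with odd degree:
  All vertices have even degree (0 odd-degree vertices)

Step 3: Apply Euler's theorem:
  - Eulerian circuit exists iff graph is connected and all vertices have even degree
  - Eulerian path exists iff graph is connected and has 0 or 2 odd-degree vertices

Graph is connected with 0 odd-degree vertices.
Both Eulerian circuit and Eulerian path exist.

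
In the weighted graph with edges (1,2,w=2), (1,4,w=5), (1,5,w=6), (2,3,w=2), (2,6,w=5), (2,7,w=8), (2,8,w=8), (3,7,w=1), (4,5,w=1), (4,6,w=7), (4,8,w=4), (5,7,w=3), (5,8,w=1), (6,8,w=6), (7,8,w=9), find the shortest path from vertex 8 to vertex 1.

Step 1: Build adjacency list with weights:
  1: 2(w=2), 4(w=5), 5(w=6)
  2: 1(w=2), 3(w=2), 6(w=5), 7(w=8), 8(w=8)
  3: 2(w=2), 7(w=1)
  4: 1(w=5), 5(w=1), 6(w=7), 8(w=4)
  5: 1(w=6), 4(w=1), 7(w=3), 8(w=1)
  6: 2(w=5), 4(w=7), 8(w=6)
  7: 2(w=8), 3(w=1), 5(w=3), 8(w=9)
  8: 2(w=8), 4(w=4), 5(w=1), 6(w=6), 7(w=9)

Step 2: Apply Dijkstra's algorithm from vertex 8:
  Visit vertex 8 (distance=0)
    Update dist[2] = 8
    Update dist[4] = 4
    Update dist[5] = 1
    Update dist[6] = 6
    Update dist[7] = 9
  Visit vertex 5 (distance=1)
    Update dist[1] = 7
    Update dist[4] = 2
    Update dist[7] = 4
  Visit vertex 4 (distance=2)
  Visit vertex 7 (distance=4)
    Update dist[3] = 5
  Visit vertex 3 (distance=5)
    Update dist[2] = 7
  Visit vertex 6 (distance=6)
  Visit vertex 1 (distance=7)

Step 3: Shortest path: 8 -> 5 -> 1
Total weight: 1 + 6 = 7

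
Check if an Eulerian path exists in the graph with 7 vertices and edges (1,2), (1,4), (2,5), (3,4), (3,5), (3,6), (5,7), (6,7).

Step 1: Find the degree of each vertex:
  deg(1) = 2
  deg(2) = 2
  deg(3) = 3
  deg(4) = 2
  deg(5) = 3
  deg(6) = 2
  deg(7) = 2

Step 2: Count vertices with odd degree:
  Odd-degree vertices: 3, 5 (2 total)

Step 3: Apply Euler's theorem:
  - Eulerian circuit exists iff graph is connected and all vertices have even degree
  - Eulerian path exists iff graph is connected and has 0 or 2 odd-degree vertices

Graph is connected with exactly 2 odd-degree vertices (3, 5).
Eulerian path exists (starting and ending at the odd-degree vertices), but no Eulerian circuit.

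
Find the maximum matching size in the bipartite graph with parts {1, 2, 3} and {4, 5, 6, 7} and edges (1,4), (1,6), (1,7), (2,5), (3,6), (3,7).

Step 1: List the neighbors of each left vertex:
  1: 4, 6, 7
  2: 5
  3: 6, 7

Step 2: Greedily match left vertices, then look for augmenting paths:
  Match 1 -- 4
  Match 2 -- 5
  Match 3 -- 6
  No augmenting path remains.

Step 3: Verify this is maximum:
  Matching size 3 = min(|L|, |R|) = min(3, 4), which is an upper bound, so this matching is maximum.

Maximum matching: {(1,4), (2,5), (3,6)}
Size: 3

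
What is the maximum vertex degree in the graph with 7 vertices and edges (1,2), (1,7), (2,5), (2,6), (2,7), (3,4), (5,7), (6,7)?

Step 1: Count edges incident to each vertex:
  deg(1) = 2 (neighbors: 2, 7)
  deg(2) = 4 (neighbors: 1, 5, 6, 7)
  deg(3) = 1 (neighbors: 4)
  deg(4) = 1 (neighbors: 3)
  deg(5) = 2 (neighbors: 2, 7)
  deg(6) = 2 (neighbors: 2, 7)
  deg(7) = 4 (neighbors: 1, 2, 5, 6)

Step 2: Find maximum:
  max(2, 4, 1, 1, 2, 2, 4) = 4 (vertex 2)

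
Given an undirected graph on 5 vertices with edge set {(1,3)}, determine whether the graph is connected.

Step 1: Build adjacency list from edges:
  1: 3
  2: (none)
  3: 1
  4: (none)
  5: (none)

Step 2: Run BFS/DFS from vertex 1:
  Visited: {1, 3}
  Reached 2 of 5 vertices

Step 3: Only 2 of 5 vertices reached. Graph is disconnected.
Connected components: {1, 3}, {2}, {4}, {5}
Answer: No, the graph is not connected (4 components).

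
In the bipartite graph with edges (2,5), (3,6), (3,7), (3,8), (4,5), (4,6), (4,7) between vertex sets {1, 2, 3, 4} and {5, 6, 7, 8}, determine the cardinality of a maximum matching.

Step 1: List the neighbors of each left vertex:
  1: (none)
  2: 5
  3: 6, 7, 8
  4: 5, 6, 7

Step 2: Greedily match left vertices, then look for augmenting paths:
  Match 2 -- 5
  Match 3 -- 6
  Match 4 -- 7
  No augmenting path remains.

Step 3: Verify this is maximum:
  Matching has size 3. The vertex set {2, 3, 4} covers every edge and has size 3; any matching has at most one edge per cover vertex, so 3 is maximum (König's theorem).

Maximum matching: {(2,5), (3,6), (4,7)}
Size: 3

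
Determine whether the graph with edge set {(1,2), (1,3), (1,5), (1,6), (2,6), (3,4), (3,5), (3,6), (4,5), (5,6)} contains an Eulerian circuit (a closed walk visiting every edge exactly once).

Step 1: Find the degree of each vertex:
  deg(1) = 4
  deg(2) = 2
  deg(3) = 4
  deg(4) = 2
  deg(5) = 4
  deg(6) = 4

Step 2: Count vertices with odd degree:
  All vertices have even degree (0 odd-degree vertices)

Step 3: Apply Euler's theorem:
  - Eulerian circuit exists iff graph is connected and all vertices have even degree
  - Eulerian path exists iff graph is connected and has 0 or 2 odd-degree vertices

Graph is connected with 0 odd-degree vertices.
Both Eulerian circuit and Eulerian path exist.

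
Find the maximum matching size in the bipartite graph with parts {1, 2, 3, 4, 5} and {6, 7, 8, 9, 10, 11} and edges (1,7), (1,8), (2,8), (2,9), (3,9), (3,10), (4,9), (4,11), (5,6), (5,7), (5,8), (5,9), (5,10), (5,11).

Step 1: List the neighbors of each left vertex:
  1: 7, 8
  2: 8, 9
  3: 9, 10
  4: 9, 11
  5: 6, 7, 8, 9, 10, 11

Step 2: Greedily match left vertices, then look for augmenting paths:
  Match 1 -- 7
  Match 2 -- 8
  Match 3 -- 9
  Match 4 -- 11
  Match 5 -- 6
  No augmenting path remains.

Step 3: Verify this is maximum:
  Matching size 5 = min(|L|, |R|) = min(5, 6), which is an upper bound, so this matching is maximum.

Maximum matching: {(1,7), (2,8), (3,9), (4,11), (5,6)}
Size: 5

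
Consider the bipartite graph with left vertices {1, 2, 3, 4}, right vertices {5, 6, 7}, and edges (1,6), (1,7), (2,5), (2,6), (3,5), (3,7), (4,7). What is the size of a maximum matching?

Step 1: List the neighbors of each left vertex:
  1: 6, 7
  2: 5, 6
  3: 5, 7
  4: 7

Step 2: Greedily match left vertices, then look for augmenting paths:
  Match 1 -- 6
  Match 2 -- 5
  Match 3 -- 7
  No augmenting path remains.

Step 3: Verify this is maximum:
  Matching size 3 = min(|L|, |R|) = min(4, 3), which is an upper bound, so this matching is maximum.

Maximum matching: {(1,6), (2,5), (3,7)}
Size: 3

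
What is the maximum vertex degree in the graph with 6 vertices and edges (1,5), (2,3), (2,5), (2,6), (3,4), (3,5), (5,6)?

Step 1: Count edges incident to each vertex:
  deg(1) = 1 (neighbors: 5)
  deg(2) = 3 (neighbors: 3, 5, 6)
  deg(3) = 3 (neighbors: 2, 4, 5)
  deg(4) = 1 (neighbors: 3)
  deg(5) = 4 (neighbors: 1, 2, 3, 6)
  deg(6) = 2 (neighbors: 2, 5)

Step 2: Find maximum:
  max(1, 3, 3, 1, 4, 2) = 4 (vertex 5)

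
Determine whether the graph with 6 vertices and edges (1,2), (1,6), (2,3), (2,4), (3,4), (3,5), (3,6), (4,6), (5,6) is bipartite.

Step 1: Attempt 2-coloring using BFS:
  Start at vertex 1, assign color 0
  Color vertex 2 with color 1 (neighbor of 1)
  Color vertex 6 with color 1 (neighbor of 1)
  Color vertex 3 with color 0 (neighbor of 2)
  Color vertex 4 with color 0 (neighbor of 2)
  Color vertex 5 with color 0 (neighbor of 6)

Step 2: Conflict found! Vertices 3 and 4 are adjacent but have the same color.
This means the graph contains an odd cycle.

The graph is NOT bipartite.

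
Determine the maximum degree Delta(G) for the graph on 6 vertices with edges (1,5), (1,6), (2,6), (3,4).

Step 1: Count edges incident to each vertex:
  deg(1) = 2 (neighbors: 5, 6)
  deg(2) = 1 (neighbors: 6)
  deg(3) = 1 (neighbors: 4)
  deg(4) = 1 (neighbors: 3)
  deg(5) = 1 (neighbors: 1)
  deg(6) = 2 (neighbors: 1, 2)

Step 2: Find maximum:
  max(2, 1, 1, 1, 1, 2) = 2 (vertex 1)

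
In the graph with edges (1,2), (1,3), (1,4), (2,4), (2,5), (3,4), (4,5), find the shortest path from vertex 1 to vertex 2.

Step 1: Build adjacency list:
  1: 2, 3, 4
  2: 1, 4, 5
  3: 1, 4
  4: 1, 2, 3, 5
  5: 2, 4

Step 2: BFS from vertex 1 to find shortest path to 2:
  vertex 2 reached at distance 1

Step 3: Shortest path: 1 -> 2
Path length: 1 edge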